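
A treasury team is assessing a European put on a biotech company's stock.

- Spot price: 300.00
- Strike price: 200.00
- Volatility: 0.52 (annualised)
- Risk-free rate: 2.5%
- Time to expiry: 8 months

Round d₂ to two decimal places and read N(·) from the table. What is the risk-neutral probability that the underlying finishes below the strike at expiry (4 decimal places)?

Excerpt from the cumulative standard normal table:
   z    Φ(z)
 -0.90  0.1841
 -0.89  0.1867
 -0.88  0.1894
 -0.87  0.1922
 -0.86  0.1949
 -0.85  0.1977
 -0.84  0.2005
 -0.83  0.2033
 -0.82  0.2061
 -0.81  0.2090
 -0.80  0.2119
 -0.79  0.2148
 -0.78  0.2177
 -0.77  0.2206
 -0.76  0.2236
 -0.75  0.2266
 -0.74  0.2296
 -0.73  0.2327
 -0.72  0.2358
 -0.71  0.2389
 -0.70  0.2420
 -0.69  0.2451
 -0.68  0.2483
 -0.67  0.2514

σ√T = 0.52 × 0.8165 = 0.4246
ln(S/K) + (r + σ²/2)T = ln(300/200) + (0.025 + 0.52²/2)·0.6667 = 0.4055 + 0.1068 = 0.5123
d₁ = 0.5123 / 0.4246 = 1.2065 ≈ 1.21
d₂ = d₁ − σ√T = 1.2065 − 0.4246 = 0.7819 ≈ 0.78
Risk-neutral Pr[S_T < K] = N(−d₂) = N(-0.78) = 0.2177

0.2177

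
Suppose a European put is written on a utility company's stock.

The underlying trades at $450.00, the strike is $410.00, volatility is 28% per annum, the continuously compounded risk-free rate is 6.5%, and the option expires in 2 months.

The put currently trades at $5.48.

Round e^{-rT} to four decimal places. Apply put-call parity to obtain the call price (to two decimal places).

exp(−rT) = exp(−0.065·0.1667) = 0.9892
Put-call parity: C − P = S − K·e^(−rT) = 450 − 410·0.9892 = 450 − 405.5720 = 44.4280
C = P + (C − P) = 5.48 + (44.4280) = 49.9080

$49.91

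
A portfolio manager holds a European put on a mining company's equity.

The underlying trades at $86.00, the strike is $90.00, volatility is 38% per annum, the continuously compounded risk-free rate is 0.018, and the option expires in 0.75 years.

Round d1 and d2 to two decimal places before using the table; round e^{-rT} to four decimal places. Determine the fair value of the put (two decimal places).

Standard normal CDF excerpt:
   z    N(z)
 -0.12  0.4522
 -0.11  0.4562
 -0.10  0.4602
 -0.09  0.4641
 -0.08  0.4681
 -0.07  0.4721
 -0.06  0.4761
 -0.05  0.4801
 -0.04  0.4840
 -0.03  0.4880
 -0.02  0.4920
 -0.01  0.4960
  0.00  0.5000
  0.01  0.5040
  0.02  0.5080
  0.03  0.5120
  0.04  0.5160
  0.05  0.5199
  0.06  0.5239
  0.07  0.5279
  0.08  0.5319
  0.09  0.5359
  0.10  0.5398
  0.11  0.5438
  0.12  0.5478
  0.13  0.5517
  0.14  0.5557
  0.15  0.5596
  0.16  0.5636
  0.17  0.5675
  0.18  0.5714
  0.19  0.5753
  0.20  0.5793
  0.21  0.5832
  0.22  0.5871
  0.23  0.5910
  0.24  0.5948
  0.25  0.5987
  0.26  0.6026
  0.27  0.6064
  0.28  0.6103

$12.91

σ√T = 0.38 × 0.8660 = 0.3291
d₁ = [ln(86/90) + (0.018 + ½·0.38²)·0.75] / (σ√T) = (-0.0455 + 0.0677) / 0.3291 = 0.0674 → 0.07
d₂ = 0.0674 − 0.3291 = -0.2617 → -0.26
exp(−rT) = exp(−0.018·0.75) = 0.9866
N(−d₂) = N(0.26) = 0.6026;  N(−d₁) = N(-0.07) = 0.4721
P = 90·0.9866·0.6026 − 86·0.4721 = 53.5073 − 40.6006 = 12.9067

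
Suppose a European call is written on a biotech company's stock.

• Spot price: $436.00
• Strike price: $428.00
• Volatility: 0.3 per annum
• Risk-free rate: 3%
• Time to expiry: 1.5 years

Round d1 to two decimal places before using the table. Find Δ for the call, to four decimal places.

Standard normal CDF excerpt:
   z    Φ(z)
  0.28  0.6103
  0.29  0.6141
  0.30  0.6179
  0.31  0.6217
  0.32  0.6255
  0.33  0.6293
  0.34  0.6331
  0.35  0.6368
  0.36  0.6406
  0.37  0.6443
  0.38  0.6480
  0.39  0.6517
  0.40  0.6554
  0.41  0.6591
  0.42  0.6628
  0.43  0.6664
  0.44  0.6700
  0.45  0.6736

T = 1.5;  σ√T = 0.3674
ln(S/K) + (r + σ²/2)T = ln(436/428) + (0.03 + 0.3²/2)·1.5 = 0.0185 + 0.1125 = 0.1310
d₁ = 0.1310 / 0.3674 = 0.3566 → 0.36
N(d₁) = N(0.36) = 0.6406
Δ_call = N(d₁) = 0.6406

0.6406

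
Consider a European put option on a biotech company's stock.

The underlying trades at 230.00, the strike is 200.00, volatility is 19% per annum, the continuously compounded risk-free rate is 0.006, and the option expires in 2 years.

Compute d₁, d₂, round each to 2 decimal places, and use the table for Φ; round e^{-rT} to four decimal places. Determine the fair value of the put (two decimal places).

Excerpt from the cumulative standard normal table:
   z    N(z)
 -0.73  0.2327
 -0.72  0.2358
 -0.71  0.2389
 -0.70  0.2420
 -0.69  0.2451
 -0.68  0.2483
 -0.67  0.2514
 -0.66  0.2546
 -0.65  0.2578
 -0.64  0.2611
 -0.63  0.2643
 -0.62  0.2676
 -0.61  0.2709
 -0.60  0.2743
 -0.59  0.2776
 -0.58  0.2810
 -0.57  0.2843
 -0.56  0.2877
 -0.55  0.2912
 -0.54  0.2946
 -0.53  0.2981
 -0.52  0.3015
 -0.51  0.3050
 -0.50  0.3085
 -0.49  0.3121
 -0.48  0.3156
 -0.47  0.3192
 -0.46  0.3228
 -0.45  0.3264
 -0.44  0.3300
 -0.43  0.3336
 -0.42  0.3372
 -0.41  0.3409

σ√T = 0.19 × 1.4142 = 0.2687
d₁ = [ln(230/200) + (0.006 + 0.19²/2)·2] / 0.2687 = [0.1398 + 0.0481] / 0.2687 = 0.6991 which rounds to 0.70
d₂ = d₁ − σ√T = 0.6991 − 0.2687 = 0.4304 which rounds to 0.43
e^(−rT) = e^(−0.006·2) = 0.9881
N(−d₂) = N(-0.43) = 0.3336;  N(−d₁) = N(-0.70) = 0.2420
P = 200·0.9881·0.3336 − 230·0.2420 = 65.9260 − 55.6600 = 10.2660

10.27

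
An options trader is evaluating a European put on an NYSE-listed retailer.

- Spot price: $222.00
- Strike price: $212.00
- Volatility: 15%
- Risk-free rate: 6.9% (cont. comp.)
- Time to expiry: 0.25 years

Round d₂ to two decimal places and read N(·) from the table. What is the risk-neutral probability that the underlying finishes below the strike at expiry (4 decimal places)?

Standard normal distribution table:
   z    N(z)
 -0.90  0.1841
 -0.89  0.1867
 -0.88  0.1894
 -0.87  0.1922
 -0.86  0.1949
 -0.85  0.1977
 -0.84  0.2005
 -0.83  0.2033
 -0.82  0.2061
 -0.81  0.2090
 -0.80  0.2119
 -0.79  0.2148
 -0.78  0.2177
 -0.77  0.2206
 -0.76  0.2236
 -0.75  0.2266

σ√T = 0.15 × 0.5000 = 0.0750
ln(S/K) + (r + σ²/2)T = ln(222/212) + (0.069 + 0.15²/2)·0.25 = 0.0461 + 0.0201 = 0.0662
d₁ = 0.0662 / 0.0750 = 0.8820 ⇒ 0.88
d₂ = d₁ − σ√T = 0.8820 − 0.0750 = 0.8070 ⇒ 0.81
Pr(exercise) under Q = N(−d₂) = N(-0.81) = 0.2090

0.2090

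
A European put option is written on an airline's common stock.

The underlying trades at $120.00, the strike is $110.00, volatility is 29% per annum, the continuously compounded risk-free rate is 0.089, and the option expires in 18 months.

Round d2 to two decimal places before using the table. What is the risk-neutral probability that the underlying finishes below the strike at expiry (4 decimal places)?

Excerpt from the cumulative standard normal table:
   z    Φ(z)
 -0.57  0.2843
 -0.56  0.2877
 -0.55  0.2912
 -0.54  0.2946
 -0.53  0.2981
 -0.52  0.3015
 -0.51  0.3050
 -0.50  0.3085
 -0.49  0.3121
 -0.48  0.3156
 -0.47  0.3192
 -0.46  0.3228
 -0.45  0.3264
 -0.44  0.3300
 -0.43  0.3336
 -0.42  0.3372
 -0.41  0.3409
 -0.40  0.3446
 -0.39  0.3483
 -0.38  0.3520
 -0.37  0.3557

0.3300

σ√T = 0.29·√1.5 = 0.3552
ln(S/K) + (r + σ²/2)T = ln(120/110) + (0.089 + 0.29²/2)·1.5 = 0.0870 + 0.1966 = 0.2836
d₁ = 0.2836 / 0.3552 = 0.7984 ⇒ 0.80
d₂ = d₁ − σ√T = 0.7984 − 0.3552 = 0.4433 ⇒ 0.44
Pr(exercise) under Q = N(−d₂) = N(-0.44) = 0.3300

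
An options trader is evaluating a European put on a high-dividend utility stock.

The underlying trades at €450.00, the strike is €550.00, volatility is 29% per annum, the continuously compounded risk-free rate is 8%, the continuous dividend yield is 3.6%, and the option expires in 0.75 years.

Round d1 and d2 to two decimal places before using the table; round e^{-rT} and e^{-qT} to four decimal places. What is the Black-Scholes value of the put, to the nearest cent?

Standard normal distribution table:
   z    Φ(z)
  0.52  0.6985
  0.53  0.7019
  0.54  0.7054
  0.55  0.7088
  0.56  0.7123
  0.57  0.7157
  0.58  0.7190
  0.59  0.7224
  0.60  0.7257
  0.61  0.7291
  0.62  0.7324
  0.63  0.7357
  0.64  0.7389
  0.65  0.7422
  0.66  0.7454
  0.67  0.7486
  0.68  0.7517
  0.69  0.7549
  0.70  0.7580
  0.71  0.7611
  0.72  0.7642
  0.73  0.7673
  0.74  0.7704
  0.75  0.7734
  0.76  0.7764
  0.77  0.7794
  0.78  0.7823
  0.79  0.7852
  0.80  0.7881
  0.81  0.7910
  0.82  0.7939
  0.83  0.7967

T = 0.75;  σ√T = 0.2511
d₁ = [ln(450/550) + (0.08 − 0.036 + ½·0.29²)·0.75] / (σ√T) = (-0.2007 + 0.0645) / 0.2511 = -0.5420 → -0.54
d₂ = -0.5420 − 0.2511 = -0.7932 → -0.79
exp(−qT) = exp(−0.036·0.75) = 0.9734;  exp(−rT) = exp(−0.08·0.75) = 0.9418
P = 550·0.9418·N(0.79) − 450·0.9734·N(0.54) = 550·0.9418·0.7852 − 450·0.9734·0.7054 = 406.7257 − 308.9864 = 97.7394

€97.74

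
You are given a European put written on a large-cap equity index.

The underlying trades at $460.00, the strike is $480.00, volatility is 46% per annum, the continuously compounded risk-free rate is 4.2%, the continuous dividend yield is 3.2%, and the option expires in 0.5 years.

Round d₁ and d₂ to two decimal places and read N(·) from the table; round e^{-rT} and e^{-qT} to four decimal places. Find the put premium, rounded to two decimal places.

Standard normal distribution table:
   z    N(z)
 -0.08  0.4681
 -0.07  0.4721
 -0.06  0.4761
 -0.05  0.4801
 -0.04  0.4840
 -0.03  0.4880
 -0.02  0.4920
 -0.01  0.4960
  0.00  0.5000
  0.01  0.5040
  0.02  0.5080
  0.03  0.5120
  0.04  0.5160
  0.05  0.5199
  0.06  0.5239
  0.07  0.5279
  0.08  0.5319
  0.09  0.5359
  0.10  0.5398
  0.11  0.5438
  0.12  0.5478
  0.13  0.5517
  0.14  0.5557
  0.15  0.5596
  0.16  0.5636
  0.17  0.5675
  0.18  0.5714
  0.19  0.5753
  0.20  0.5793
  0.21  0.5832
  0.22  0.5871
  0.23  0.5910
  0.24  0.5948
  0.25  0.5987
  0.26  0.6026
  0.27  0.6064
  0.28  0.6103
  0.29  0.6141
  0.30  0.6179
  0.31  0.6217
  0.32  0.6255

$69.52

T = 0.5;  σ√T = 0.3253
d₁ = [ln(460/480) + (0.042 − 0.032 + ½·0.46²)·0.5] / (σ√T) = (-0.0426 + 0.0579) / 0.3253 = 0.0472 ⇒ 0.05
d₂ = 0.0472 − 0.3253 = -0.2781 ⇒ -0.28
e^(−qT) = e^(−0.032·0.5) = 0.9841;  e^(−rT) = e^(−0.042·0.5) = 0.9792
P = 480·0.9792·N(0.28) − 460·0.9841·N(-0.05) = 480·0.9792·0.6103 − 460·0.9841·0.4801 = 286.8508 − 217.3345 = 69.5162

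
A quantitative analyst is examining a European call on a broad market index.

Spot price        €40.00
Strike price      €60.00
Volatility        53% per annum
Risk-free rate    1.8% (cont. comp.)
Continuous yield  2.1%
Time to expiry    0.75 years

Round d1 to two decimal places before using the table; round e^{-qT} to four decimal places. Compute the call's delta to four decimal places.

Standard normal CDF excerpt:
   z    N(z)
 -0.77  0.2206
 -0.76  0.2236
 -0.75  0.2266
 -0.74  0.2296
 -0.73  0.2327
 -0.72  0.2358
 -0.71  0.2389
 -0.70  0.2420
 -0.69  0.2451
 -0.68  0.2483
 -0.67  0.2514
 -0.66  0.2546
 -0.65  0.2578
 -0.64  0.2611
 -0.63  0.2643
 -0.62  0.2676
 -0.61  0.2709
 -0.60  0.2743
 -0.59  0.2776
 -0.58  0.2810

σ√T = 0.53 × 0.8660 = 0.4590
d₁ = [ln(40/60) + (0.018 − 0.021 + 0.53²/2)·0.75] / 0.4590 = [-0.4055 + 0.1031] / 0.4590 = -0.6588 → -0.66
N(d₁) = N(-0.66) = 0.2546
Δ_call = exp(−qT)·N(d₁) = 0.9844·0.2546 = 0.2506

0.2506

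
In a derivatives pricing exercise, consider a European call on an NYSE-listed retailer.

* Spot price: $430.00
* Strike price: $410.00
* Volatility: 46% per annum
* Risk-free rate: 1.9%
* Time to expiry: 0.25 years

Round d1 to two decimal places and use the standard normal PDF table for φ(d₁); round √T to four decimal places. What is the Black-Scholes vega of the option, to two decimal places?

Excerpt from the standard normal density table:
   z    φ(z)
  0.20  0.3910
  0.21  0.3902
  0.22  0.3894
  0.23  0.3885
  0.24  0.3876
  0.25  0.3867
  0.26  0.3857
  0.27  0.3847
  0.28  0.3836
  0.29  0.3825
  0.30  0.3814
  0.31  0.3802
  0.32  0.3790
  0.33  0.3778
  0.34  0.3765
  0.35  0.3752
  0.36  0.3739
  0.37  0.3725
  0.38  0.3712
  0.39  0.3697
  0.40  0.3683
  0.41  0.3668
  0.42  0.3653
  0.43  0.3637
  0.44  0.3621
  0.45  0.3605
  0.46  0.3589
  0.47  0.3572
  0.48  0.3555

σ√T = 0.46·√0.25 = 0.2300
d₁ = [ln(430/410) + (0.019 + 0.46²/2)·0.25] / 0.2300 = [0.0476 + 0.0312] / 0.2300 = 0.3427 which rounds to 0.34
√T = √0.25 = 0.5000
φ(d₁) = φ(0.34) = 0.3765
vega = S·φ(d₁)·√T = 430·0.3765·0.5000 = 80.9475
(Call and put vega coincide under Black-Scholes.)

80.95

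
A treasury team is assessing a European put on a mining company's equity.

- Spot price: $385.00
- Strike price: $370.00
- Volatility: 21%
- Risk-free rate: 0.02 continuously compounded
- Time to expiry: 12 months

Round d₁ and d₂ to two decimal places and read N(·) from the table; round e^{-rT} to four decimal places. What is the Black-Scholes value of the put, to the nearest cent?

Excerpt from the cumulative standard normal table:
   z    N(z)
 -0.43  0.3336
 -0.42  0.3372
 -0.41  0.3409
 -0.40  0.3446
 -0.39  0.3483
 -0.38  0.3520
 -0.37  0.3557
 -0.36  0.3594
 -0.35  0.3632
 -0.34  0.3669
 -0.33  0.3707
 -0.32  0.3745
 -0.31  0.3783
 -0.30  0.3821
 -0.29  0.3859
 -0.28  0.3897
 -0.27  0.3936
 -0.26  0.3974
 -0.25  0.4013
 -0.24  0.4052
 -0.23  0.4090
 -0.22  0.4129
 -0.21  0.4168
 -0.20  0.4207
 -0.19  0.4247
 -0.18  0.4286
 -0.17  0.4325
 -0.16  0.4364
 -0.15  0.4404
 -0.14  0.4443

σ√T = 0.21·√1 = 0.2100
ln(S/K) + (r + σ²/2)T = ln(385/370) + (0.02 + 0.21²/2)·1 = 0.0397 + 0.0420 = 0.0818
d₁ = 0.0818 / 0.2100 = 0.3895 ≈ 0.39
d₂ = d₁ − σ√T = 0.3895 − 0.2100 = 0.1795 ≈ 0.18
e^(−rT) = e^(−0.02·1) = 0.9802
P = 370·0.9802·N(-0.18) − 385·N(-0.39) = 370·0.9802·0.4286 − 385·0.3483 = 155.4421 − 134.0955 = 21.3466

$21.35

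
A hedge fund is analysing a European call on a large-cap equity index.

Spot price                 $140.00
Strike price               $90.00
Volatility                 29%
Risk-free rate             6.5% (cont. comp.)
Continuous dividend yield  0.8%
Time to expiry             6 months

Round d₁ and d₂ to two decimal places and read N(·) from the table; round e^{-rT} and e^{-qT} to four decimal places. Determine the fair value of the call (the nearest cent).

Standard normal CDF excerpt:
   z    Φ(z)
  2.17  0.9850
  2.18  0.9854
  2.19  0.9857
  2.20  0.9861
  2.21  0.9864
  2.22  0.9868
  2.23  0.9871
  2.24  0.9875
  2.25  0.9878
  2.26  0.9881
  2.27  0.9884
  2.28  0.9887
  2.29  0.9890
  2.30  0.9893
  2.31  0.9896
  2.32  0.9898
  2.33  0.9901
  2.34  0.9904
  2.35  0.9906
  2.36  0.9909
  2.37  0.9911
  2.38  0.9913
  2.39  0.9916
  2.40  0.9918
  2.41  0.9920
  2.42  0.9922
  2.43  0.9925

σ√T = 0.29 × 0.7071 = 0.2051
d₁ = [ln(140/90) + (0.065 − 0.008 + ½·0.29²)·0.5] / (σ√T) = (0.4418 + 0.0495) / 0.2051 = 2.3962 which rounds to 2.40
d₂ = 2.3962 − 0.2051 = 2.1911 which rounds to 2.19
e^(−qT) = e^(−0.008·0.5) = 0.9960;  e^(−rT) = e^(−0.065·0.5) = 0.9680
N(d₁) = N(2.40) = 0.9918;  N(d₂) = N(2.19) = 0.9857
C = 140·0.9960·0.9918 − 90·0.9680·0.9857 = 138.2966 − 85.8742 = 52.4224

$52.42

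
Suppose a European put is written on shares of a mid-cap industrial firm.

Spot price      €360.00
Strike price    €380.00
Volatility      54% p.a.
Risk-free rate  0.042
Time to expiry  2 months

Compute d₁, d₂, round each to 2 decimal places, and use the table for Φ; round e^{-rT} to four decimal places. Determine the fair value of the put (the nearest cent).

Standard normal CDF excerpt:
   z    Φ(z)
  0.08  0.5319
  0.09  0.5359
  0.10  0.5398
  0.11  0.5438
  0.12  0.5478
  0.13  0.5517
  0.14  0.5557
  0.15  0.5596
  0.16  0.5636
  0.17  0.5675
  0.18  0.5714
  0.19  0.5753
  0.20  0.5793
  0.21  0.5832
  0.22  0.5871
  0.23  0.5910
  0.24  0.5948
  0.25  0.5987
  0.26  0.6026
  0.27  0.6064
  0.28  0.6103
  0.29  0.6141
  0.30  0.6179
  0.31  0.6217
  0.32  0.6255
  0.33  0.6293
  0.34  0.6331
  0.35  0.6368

σ√T = 0.54·√0.1667 = 0.2205
ln(S/K) + (r + σ²/2)T = ln(360/380) + (0.042 + 0.54²/2)·0.1667 = -0.0541 + 0.0313 = -0.0228
d₁ = -0.0228 / 0.2205 = -0.1033 ⇒ -0.10
d₂ = d₁ − σ√T = -0.1033 − 0.2205 = -0.3237 ⇒ -0.32
exp(−rT) = exp(−0.042·0.1667) = 0.9930
N(−d₂) = N(0.32) = 0.6255;  N(−d₁) = N(0.10) = 0.5398
P = 380·0.9930·0.6255 − 360·0.5398 = 236.0262 − 194.3280 = 41.6982

€41.70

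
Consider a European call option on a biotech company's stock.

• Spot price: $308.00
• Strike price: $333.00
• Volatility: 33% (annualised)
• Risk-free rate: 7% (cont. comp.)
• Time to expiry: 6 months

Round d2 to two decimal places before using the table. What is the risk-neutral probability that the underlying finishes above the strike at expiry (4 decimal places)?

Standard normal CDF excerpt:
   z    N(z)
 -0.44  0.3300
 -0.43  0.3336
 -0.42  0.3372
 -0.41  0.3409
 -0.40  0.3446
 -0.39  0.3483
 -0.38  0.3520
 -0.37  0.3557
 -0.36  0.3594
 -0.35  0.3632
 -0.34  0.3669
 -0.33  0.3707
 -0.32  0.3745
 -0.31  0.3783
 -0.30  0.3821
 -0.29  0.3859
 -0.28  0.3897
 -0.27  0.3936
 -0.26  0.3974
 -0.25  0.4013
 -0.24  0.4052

T = 0.5;  σ√T = 0.2333
d₁ = [ln(308/333) + (0.07 + ½·0.33²)·0.5] / (σ√T) = (-0.0780 + 0.0622) / 0.2333 = -0.0678 ≈ -0.07
d₂ = -0.0678 − 0.2333 = -0.3011 ≈ -0.30
Pr(exercise) under Q = N(d₂) = 0.3821

0.3821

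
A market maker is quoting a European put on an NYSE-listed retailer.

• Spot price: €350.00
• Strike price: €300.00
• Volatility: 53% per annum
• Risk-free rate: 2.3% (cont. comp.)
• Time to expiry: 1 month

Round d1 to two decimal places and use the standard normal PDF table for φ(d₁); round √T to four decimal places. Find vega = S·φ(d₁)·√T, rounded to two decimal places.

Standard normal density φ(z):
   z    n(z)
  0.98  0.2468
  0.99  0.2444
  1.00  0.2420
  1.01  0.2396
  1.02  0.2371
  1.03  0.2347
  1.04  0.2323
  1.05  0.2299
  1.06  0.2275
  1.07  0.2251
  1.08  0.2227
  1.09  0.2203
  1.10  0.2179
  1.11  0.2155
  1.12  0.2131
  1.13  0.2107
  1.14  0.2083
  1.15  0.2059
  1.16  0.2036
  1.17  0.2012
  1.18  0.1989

T = 0.08333;  σ√T = 0.1530
d₁ = [ln(350/300) + (0.023 + 0.53²/2)·0.08333] / 0.1530 = [0.1542 + 0.0136] / 0.1530 = 1.0966 which rounds to 1.10
√T = √0.08333 = 0.2887
φ(d₁) = φ(1.10) = 0.2179
vega = S·φ(d₁)·√T = 350·0.2179·0.2887 = 22.0177

22.02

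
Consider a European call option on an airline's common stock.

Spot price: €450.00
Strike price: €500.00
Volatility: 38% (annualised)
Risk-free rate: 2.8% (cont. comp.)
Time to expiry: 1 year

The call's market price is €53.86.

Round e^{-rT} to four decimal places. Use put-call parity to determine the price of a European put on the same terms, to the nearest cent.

e^(−rT) = e^(−0.028·1) = 0.9724
Put-call parity: C − P = S − K·e^(−rT) = 450 − 500·0.9724 = 450 − 486.2000 = -36.2000
P = C − (C − P) = 53.86 − (-36.2000) = 90.0600

€90.06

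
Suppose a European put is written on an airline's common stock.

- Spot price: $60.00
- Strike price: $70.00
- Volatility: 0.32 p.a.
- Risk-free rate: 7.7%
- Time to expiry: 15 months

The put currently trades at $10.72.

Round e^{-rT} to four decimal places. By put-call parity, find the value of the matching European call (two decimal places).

exp(−rT) = exp(−0.077·1.25) = 0.9082
Put-call parity: C − P = S − K·e^(−rT) = 60 − 70·0.9082 = 60 − 63.5740 = -3.5740
C = P + (C − P) = 10.72 + (-3.5740) = 7.1460

$7.15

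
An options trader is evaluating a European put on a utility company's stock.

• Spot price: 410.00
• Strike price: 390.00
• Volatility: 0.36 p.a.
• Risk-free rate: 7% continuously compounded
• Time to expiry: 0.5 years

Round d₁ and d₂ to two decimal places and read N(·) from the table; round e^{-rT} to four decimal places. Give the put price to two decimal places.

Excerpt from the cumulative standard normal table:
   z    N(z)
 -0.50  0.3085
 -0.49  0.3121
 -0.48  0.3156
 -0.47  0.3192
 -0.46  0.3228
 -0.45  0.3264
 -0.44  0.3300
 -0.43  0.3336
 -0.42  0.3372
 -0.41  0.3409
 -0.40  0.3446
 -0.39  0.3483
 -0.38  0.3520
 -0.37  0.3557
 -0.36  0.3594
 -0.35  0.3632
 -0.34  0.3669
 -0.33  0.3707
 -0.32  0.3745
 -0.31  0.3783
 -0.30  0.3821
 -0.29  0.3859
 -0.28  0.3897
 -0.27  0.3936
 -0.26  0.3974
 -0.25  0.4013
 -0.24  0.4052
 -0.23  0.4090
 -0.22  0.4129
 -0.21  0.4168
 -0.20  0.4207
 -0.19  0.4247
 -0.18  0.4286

T = 0.5;  σ√T = 0.2546
d₁ = [ln(410/390) + (0.07 + ½·0.36²)·0.5] / (σ√T) = (0.0500 + 0.0674) / 0.2546 = 0.4612 ⇒ 0.46
d₂ = 0.4612 − 0.2546 = 0.2067 ⇒ 0.21
e^(−rT) = e^(−0.07·0.5) = 0.9656
N(−d₂) = N(-0.21) = 0.4168;  N(−d₁) = N(-0.46) = 0.3228
P = 390·0.9656·0.4168 − 410·0.3228 = 156.9602 − 132.3480 = 24.6122

24.61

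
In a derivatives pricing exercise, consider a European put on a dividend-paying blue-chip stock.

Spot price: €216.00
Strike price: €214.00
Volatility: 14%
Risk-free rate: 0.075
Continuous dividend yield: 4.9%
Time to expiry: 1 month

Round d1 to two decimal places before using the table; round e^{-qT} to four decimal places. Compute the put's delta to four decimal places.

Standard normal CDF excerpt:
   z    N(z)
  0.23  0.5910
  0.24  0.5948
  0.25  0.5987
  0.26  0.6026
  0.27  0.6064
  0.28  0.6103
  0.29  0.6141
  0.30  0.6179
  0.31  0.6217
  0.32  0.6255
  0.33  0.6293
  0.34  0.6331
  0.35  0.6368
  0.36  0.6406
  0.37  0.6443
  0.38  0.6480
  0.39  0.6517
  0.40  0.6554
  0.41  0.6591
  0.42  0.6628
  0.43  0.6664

-0.3805

T = 0.08333;  σ√T = 0.0404
d₁ = [ln(216/214) + (0.075 − 0.049 + 0.14²/2)·0.08333] / 0.0404 = [0.0093 + 0.0030] / 0.0404 = 0.3040 → 0.30
N(d₁) = N(0.30) = 0.6179
Δ_put = e^(−qT)·(N(d₁) − 1) = 0.9959·(0.6179 − 1) = -0.3805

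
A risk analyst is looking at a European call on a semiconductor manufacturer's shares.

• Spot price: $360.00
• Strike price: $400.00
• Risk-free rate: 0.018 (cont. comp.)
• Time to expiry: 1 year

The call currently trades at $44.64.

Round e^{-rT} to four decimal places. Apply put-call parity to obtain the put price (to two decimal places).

exp(−rT) = exp(−0.018·1) = 0.9822
Put-call parity: C − P = S − K·e^(−rT) = 360 − 400·0.9822 = 360 − 392.8800 = -32.8800
P = C − (C − P) = 44.64 − (-32.8800) = 77.5200

$77.52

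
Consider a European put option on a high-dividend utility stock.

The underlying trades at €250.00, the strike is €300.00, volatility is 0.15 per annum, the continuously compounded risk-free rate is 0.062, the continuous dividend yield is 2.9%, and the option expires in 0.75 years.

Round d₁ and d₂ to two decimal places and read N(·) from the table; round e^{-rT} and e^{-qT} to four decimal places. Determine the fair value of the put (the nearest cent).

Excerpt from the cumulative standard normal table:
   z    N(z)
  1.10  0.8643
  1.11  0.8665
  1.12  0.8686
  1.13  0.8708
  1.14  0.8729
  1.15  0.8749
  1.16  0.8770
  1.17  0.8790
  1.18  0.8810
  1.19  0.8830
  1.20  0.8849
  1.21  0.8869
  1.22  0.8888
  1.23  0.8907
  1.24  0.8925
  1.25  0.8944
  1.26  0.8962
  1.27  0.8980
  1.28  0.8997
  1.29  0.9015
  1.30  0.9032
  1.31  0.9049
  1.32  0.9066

σ√T = 0.15 × 0.8660 = 0.1299
d₁ = [ln(250/300) + (0.062 − 0.029 + 0.15²/2)·0.75] / 0.1299 = [-0.1823 + 0.0332] / 0.1299 = -1.1480 ≈ -1.15
d₂ = d₁ − σ√T = -1.1480 − 0.1299 = -1.2779 ≈ -1.28
e^(−qT) = e^(−0.029·0.75) = 0.9785;  e^(−rT) = e^(−0.062·0.75) = 0.9546
N(−d₂) = N(1.28) = 0.8997;  N(−d₁) = N(1.15) = 0.8749
P = 300·0.9546·0.8997 − 250·0.9785·0.8749 = 257.6561 − 214.0224 = 43.6337

€43.63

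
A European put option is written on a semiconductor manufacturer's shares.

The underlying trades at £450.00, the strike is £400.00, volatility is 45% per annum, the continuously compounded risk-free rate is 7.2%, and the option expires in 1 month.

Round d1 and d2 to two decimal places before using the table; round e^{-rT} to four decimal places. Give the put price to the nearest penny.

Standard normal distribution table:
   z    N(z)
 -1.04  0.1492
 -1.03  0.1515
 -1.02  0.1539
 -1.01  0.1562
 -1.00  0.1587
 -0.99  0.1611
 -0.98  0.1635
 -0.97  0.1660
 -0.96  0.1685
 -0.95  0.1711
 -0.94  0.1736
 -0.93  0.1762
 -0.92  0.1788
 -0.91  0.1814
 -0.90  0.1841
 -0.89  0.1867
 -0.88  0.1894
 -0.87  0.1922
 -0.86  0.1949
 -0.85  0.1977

T = 0.08333;  σ√T = 0.1299
ln(S/K) + (r + σ²/2)T = ln(450/400) + (0.072 + 0.45²/2)·0.08333 = 0.1178 + 0.0144 = 0.1322
d₁ = 0.1322 / 0.1299 = 1.0178 → 1.02
d₂ = d₁ − σ√T = 1.0178 − 0.1299 = 0.8879 → 0.89
exp(−rT) = exp(−0.072·0.08333) = 0.9940
P = 400·0.9940·N(-0.89) − 450·N(-1.02) = 400·0.9940·0.1867 − 450·0.1539 = 74.2319 − 69.2550 = 4.9769

£4.98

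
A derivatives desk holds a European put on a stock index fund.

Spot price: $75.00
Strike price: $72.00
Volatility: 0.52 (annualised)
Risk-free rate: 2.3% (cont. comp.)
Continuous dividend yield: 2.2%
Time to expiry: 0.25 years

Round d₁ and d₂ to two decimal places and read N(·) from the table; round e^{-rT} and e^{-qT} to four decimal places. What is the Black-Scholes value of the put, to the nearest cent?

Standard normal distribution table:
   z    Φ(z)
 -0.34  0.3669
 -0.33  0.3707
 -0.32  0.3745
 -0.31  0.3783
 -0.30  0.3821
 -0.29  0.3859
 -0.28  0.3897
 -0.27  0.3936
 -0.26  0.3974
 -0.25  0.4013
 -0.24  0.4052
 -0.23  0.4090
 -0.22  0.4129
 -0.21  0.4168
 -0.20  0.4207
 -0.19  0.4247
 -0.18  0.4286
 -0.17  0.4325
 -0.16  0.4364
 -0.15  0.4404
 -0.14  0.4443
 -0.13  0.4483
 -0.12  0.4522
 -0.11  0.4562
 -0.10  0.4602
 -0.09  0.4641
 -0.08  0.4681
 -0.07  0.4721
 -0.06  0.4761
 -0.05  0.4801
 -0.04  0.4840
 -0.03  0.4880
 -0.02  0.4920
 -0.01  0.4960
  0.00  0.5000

σ√T = 0.52·√0.25 = 0.2600
d₁ = [ln(75/72) + (0.023 − 0.022 + 0.52²/2)·0.25] / 0.2600 = [0.0408 + 0.0341] / 0.2600 = 0.2880 ⇒ 0.29
d₂ = d₁ − σ√T = 0.2880 − 0.2600 = 0.0280 ⇒ 0.03
exp(−qT) = exp(−0.022·0.25) = 0.9945;  exp(−rT) = exp(−0.023·0.25) = 0.9943
N(−d₂) = N(-0.03) = 0.4880;  N(−d₁) = N(-0.29) = 0.3859
P = 72·0.9943·0.4880 − 75·0.9945·0.3859 = 34.9357 − 28.7833 = 6.1524

$6.15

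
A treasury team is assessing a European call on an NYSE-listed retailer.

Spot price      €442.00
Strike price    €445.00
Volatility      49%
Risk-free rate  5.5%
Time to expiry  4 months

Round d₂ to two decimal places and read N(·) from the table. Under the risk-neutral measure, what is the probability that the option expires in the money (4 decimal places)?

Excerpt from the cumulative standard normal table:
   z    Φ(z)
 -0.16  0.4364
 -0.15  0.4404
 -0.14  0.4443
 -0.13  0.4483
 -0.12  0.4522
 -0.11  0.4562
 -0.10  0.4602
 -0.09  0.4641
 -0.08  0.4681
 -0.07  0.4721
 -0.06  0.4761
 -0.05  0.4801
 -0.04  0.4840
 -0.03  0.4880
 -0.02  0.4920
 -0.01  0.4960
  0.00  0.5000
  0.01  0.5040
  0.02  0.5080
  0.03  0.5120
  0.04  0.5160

0.4602

σ√T = 0.49 × 0.5774 = 0.2829
d₁ = [ln(442/445) + (0.055 + 0.49²/2)·0.3333] / 0.2829 = [-0.0068 + 0.0583] / 0.2829 = 0.1823 ≈ 0.18
d₂ = d₁ − σ√T = 0.1823 − 0.2829 = -0.1006 ≈ -0.10
Pr(exercise) under Q = N(d₂) = 0.4602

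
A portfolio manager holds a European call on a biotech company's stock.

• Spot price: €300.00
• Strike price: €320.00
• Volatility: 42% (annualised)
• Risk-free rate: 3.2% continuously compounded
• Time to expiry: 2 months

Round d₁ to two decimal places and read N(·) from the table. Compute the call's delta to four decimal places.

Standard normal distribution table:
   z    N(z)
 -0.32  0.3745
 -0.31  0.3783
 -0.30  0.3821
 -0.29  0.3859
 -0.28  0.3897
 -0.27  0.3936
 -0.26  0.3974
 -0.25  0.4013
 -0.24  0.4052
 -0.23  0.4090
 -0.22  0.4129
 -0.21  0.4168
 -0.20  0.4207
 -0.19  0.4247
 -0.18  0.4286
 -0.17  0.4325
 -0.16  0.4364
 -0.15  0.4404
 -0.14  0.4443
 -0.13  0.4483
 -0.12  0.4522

σ√T = 0.42 × 0.4082 = 0.1715
ln(S/K) + (r + σ²/2)T = ln(300/320) + (0.032 + 0.42²/2)·0.1667 = -0.0645 + 0.0200 = -0.0445
d₁ = -0.0445 / 0.1715 = -0.2596 which rounds to -0.26
N(d₁) = N(-0.26) = 0.3974
Δ_call = N(d₁) = 0.3974

0.3974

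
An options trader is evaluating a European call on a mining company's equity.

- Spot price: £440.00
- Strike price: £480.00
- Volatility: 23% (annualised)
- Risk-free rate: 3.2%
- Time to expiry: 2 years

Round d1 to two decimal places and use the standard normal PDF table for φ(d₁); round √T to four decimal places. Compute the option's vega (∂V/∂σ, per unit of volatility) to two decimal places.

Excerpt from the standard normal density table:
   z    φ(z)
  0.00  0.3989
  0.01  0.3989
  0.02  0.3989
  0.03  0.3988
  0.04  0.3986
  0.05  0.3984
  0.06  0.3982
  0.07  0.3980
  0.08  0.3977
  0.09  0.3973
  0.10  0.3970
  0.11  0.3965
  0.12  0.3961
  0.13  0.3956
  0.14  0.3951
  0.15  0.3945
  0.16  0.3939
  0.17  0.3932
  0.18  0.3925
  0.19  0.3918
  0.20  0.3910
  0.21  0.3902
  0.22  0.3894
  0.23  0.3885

247.22

T = 2;  σ√T = 0.3253
d₁ = [ln(440/480) + (0.032 + 0.23²/2)·2] / 0.3253 = [-0.0870 + 0.1169] / 0.3253 = 0.0919 ≈ 0.09
√T = √2 = 1.4142
φ(d₁) = φ(0.09) = 0.3973
vega = S·φ(d₁)·√T = 440·0.3973·1.4142 = 247.2191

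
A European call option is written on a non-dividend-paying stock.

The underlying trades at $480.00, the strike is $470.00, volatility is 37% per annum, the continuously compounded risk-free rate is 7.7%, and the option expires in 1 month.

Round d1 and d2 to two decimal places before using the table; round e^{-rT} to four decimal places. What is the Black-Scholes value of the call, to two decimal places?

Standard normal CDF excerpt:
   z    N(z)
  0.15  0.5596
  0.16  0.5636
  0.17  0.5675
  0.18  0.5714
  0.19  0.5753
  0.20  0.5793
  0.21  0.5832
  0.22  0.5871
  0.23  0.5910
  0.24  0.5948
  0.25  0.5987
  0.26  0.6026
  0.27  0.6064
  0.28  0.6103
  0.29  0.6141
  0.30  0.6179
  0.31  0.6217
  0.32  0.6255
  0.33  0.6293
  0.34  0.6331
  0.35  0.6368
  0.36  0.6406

$27.89

σ√T = 0.37 × 0.2887 = 0.1068
d₁ = [ln(480/470) + (0.077 + ½·0.37²)·0.08333] / (σ√T) = (0.0211 + 0.0121) / 0.1068 = 0.3106 ≈ 0.31
d₂ = 0.3106 − 0.1068 = 0.2038 ≈ 0.20
e^(−rT) = e^(−0.077·0.08333) = 0.9936
C = 480·N(0.31) − 470·0.9936·N(0.20) = 480·0.6217 − 470·0.9936·0.5793 = 298.4160 − 270.5285 = 27.8875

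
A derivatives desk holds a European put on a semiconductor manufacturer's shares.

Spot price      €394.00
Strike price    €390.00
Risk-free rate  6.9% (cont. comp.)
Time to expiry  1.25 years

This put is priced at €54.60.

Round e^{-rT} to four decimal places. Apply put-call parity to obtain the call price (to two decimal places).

exp(−rT) = exp(−0.069·1.25) = 0.9174
Put-call parity: C − P = S − K·e^(−rT) = 394 − 390·0.9174 = 394 − 357.7860 = 36.2140
C = P + (C − P) = 54.60 + (36.2140) = 90.8140

€90.81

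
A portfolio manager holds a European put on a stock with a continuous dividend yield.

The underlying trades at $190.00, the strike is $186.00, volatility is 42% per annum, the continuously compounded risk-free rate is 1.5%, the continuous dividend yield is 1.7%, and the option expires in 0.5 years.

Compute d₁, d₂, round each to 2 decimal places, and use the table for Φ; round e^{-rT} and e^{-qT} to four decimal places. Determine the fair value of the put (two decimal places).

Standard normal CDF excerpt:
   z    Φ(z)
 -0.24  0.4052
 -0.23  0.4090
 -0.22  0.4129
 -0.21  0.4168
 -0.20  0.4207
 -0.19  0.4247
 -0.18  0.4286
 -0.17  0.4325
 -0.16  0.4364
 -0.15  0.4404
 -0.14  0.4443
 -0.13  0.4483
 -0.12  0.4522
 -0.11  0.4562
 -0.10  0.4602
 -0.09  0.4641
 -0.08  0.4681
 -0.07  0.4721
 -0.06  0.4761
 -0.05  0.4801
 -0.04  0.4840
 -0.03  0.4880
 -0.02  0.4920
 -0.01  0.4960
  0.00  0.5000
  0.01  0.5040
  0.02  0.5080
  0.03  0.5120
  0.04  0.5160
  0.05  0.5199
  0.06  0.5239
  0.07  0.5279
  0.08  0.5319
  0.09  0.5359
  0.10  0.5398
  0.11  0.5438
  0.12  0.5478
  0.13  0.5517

σ√T = 0.42 × 0.7071 = 0.2970
ln(S/K) + (r − q + σ²/2)T = ln(190/186) + (0.015 − 0.017 + 0.42²/2)·0.5 = 0.0213 + 0.0431 = 0.0644
d₁ = 0.0644 / 0.2970 = 0.2168 which rounds to 0.22
d₂ = d₁ − σ√T = 0.2168 − 0.2970 = -0.0802 which rounds to -0.08
exp(−qT) = exp(−0.017·0.5) = 0.9915;  exp(−rT) = exp(−0.015·0.5) = 0.9925
N(−d₂) = N(0.08) = 0.5319;  N(−d₁) = N(-0.22) = 0.4129
P = 186·0.9925·0.5319 − 190·0.9915·0.4129 = 98.1914 − 77.7842 = 20.4072

$20.41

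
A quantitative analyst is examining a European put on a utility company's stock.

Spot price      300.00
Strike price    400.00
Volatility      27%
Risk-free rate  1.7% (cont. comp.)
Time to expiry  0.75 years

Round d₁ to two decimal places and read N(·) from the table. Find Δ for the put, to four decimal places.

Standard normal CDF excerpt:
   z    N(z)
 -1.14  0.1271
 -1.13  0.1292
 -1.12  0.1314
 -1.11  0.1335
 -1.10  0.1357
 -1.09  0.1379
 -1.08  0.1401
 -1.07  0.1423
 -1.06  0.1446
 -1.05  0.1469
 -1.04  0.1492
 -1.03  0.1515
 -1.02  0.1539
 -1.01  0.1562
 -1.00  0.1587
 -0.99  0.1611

-0.8554

σ√T = 0.27 × 0.8660 = 0.2338
ln(S/K) + (r + σ²/2)T = ln(300/400) + (0.017 + 0.27²/2)·0.75 = -0.2877 + 0.0401 = -0.2476
d₁ = -0.2476 / 0.2338 = -1.0589 which rounds to -1.06
N(d₁) = N(-1.06) = 0.1446
Δ_put = N(d₁) − 1 = 0.1446 − 1 = -0.8554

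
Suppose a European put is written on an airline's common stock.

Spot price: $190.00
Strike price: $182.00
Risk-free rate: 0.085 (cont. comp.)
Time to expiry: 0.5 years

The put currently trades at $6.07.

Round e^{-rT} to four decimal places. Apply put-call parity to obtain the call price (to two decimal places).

exp(−rT) = exp(−0.085·0.5) = 0.9584
Put-call parity: C − P = S − K·e^(−rT) = 190 − 182·0.9584 = 190 − 174.4288 = 15.5712
C = P + (C − P) = 6.07 + (15.5712) = 21.6412

$21.64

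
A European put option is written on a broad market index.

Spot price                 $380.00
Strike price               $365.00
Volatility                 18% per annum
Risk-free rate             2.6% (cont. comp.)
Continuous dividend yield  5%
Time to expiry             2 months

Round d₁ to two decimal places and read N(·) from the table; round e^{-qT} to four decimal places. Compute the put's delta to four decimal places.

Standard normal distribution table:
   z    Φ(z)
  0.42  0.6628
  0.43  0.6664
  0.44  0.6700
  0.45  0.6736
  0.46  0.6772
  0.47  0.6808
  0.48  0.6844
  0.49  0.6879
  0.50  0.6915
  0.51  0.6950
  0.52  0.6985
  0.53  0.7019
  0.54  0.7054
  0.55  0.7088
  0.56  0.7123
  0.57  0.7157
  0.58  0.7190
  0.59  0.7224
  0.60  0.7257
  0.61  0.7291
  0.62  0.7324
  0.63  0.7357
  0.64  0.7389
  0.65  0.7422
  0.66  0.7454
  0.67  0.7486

σ√T = 0.18 × 0.4082 = 0.0735
d₁ = [ln(380/365) + (0.026 − 0.05 + 0.18²/2)·0.1667] / 0.0735 = [0.0403 − 0.0013] / 0.0735 = 0.5304 → 0.53
N(d₁) = N(0.53) = 0.7019
Δ_put = exp(−qT)·(N(d₁) − 1) = 0.9917·(0.7019 − 1) = -0.2956

-0.2956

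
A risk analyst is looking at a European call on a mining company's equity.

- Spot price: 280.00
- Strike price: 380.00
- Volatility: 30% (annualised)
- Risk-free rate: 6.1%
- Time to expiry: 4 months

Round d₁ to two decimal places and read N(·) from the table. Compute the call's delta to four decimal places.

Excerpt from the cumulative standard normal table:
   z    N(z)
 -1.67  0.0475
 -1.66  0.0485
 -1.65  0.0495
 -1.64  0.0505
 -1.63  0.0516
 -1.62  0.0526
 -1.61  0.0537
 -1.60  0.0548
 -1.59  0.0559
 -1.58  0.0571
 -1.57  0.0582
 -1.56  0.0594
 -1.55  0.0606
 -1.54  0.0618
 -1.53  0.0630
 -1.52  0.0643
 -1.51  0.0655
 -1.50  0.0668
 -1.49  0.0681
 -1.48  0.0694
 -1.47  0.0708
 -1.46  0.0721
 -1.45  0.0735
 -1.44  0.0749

σ√T = 0.3·√0.3333 = 0.1732
d₁ = [ln(280/380) + (0.061 + ½·0.3²)·0.3333] / (σ√T) = (-0.3054 + 0.0353) / 0.1732 = -1.5591 ≈ -1.56
N(d₁) = N(-1.56) = 0.0594
Δ_call = N(d₁) = 0.0594

0.0594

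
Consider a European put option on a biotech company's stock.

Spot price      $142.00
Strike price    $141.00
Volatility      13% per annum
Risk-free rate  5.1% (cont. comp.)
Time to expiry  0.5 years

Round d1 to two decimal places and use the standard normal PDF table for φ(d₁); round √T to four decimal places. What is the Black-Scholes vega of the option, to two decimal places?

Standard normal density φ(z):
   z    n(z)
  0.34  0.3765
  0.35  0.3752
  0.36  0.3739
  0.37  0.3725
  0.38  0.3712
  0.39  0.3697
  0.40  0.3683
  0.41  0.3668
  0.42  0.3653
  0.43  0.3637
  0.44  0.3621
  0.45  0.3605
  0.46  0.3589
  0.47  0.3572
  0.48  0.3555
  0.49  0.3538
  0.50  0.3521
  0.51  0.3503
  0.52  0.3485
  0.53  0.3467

36.98

T = 0.5;  σ√T = 0.0919
ln(S/K) + (r + σ²/2)T = ln(142/141) + (0.051 + 0.13²/2)·0.5 = 0.0071 + 0.0297 = 0.0368
d₁ = 0.0368 / 0.0919 = 0.4002 which rounds to 0.40
√T = √0.5 = 0.7071
φ(d₁) = φ(0.40) = 0.3683
vega = S·φ(d₁)·√T = 142·0.3683·0.7071 = 36.9803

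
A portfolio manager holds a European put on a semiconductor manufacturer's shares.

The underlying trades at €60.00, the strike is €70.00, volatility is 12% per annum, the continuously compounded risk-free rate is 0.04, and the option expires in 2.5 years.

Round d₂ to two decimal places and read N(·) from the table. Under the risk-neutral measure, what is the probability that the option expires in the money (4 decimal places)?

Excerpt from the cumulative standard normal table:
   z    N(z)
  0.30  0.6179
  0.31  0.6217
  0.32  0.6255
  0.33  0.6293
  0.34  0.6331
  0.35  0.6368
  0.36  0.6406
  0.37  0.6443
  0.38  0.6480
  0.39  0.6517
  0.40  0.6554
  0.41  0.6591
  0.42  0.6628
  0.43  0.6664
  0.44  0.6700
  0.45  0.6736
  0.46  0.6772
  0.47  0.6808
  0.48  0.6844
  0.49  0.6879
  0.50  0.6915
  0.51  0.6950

0.6480

σ√T = 0.12 × 1.5811 = 0.1897
ln(S/K) + (r + σ²/2)T = ln(60/70) + (0.04 + 0.12²/2)·2.5 = -0.1542 + 0.1180 = -0.0362
d₁ = -0.0362 / 0.1897 = -0.1905 → -0.19
d₂ = d₁ − σ√T = -0.1905 − 0.1897 = -0.3803 → -0.38
Risk-neutral Pr[S_T < K] = N(−d₂) = N(0.38) = 0.6480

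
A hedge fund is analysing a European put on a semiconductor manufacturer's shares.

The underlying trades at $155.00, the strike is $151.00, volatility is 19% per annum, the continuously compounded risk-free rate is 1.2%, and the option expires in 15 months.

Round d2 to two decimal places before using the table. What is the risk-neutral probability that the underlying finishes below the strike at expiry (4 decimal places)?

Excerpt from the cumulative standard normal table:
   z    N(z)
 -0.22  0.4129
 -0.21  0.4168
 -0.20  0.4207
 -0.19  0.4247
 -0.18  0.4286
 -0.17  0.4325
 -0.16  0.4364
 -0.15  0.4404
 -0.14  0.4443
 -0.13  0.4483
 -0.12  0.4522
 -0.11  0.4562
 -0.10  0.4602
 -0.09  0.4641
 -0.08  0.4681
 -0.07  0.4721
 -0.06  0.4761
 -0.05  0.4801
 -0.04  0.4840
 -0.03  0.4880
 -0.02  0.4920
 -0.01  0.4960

σ√T = 0.19 × 1.1180 = 0.2124
d₁ = [ln(155/151) + (0.012 + ½·0.19²)·1.25] / (σ√T) = (0.0261 + 0.0376) / 0.2124 = 0.2999 → 0.30
d₂ = 0.2999 − 0.2124 = 0.0875 → 0.09
Risk-neutral Pr[S_T < K] = N(−d₂) = N(-0.09) = 0.4641

0.4641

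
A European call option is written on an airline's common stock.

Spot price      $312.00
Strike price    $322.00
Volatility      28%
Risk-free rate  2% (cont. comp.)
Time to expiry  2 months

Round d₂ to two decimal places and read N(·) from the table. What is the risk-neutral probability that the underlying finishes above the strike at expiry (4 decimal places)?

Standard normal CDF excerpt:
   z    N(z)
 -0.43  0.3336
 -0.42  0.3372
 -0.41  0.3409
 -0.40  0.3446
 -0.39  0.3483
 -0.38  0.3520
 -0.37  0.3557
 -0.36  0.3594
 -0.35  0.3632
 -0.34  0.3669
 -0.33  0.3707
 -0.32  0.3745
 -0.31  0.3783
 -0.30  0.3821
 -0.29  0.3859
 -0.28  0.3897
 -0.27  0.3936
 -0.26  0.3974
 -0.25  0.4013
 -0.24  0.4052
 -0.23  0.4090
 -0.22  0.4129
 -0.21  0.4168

σ√T = 0.28 × 0.4082 = 0.1143
d₁ = [ln(312/322) + (0.02 + 0.28²/2)·0.1667] / 0.1143 = [-0.0315 + 0.0099] / 0.1143 = -0.1897 → -0.19
d₂ = d₁ − σ√T = -0.1897 − 0.1143 = -0.3040 → -0.30
Risk-neutral Pr[S_T > K] = N(d₂) = N(-0.30) = 0.3821

0.3821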